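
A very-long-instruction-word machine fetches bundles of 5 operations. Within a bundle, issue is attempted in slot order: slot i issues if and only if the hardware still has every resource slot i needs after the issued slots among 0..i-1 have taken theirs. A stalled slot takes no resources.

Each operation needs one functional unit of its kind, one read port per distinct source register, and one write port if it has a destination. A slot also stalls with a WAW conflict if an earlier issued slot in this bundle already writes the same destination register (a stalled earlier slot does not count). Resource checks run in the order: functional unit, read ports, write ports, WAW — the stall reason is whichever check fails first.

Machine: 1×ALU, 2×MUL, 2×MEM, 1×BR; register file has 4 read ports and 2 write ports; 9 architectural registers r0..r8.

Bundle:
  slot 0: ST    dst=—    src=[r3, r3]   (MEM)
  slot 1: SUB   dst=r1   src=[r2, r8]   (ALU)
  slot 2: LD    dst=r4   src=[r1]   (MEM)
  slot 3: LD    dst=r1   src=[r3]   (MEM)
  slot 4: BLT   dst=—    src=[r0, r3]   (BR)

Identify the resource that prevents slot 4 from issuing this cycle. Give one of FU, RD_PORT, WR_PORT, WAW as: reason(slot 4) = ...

reason(slot 4) = RD_PORT

(0) want 1×MEM +1rd +0wr — yes → AL1|MU2|ME1|BR1|rd3|wr2
(1) want 1×ALU +2rd +1wr — yes → AL0|MU2|ME1|BR1|rd1|wr1
(2) want 1×MEM +1rd +1wr — yes → AL0|MU2|ME0|BR1|rd0|wr0
(3) want 1×MEM +1rd +1wr — FU → AL0|MU2|ME0|BR1|rd0|wr0
(4) want 1×BR +2rd +0wr — RD_PORT → AL0|MU2|ME0|BR1|rd0|wr0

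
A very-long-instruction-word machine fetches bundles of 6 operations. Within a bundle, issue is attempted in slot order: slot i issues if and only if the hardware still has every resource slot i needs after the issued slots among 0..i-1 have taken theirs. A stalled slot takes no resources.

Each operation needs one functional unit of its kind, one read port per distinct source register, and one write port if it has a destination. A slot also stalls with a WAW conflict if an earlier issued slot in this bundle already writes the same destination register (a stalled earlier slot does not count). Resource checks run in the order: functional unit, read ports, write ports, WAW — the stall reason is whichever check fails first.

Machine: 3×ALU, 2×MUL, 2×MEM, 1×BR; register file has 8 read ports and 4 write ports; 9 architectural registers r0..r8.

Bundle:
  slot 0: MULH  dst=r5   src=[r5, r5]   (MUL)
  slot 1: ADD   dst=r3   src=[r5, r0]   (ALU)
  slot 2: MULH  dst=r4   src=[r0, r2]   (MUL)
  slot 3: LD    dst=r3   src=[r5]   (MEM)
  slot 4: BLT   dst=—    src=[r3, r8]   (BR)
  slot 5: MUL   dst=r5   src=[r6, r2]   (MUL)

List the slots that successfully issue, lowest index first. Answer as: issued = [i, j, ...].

[0] MUL needs rd=1 wr=1: ok; after: ALU=3 MUL=1 MEM=2 BR=1, R=7, W=3
[1] ALU needs rd=2 wr=1: ok; after: ALU=2 MUL=1 MEM=2 BR=1, R=5, W=2
[2] MUL needs rd=2 wr=1: ok; after: ALU=2 MUL=0 MEM=2 BR=1, R=3, W=1
[3] MEM needs rd=1 wr=1: WAW; after: ALU=2 MUL=0 MEM=2 BR=1, R=3, W=1
[4] BR needs rd=2 wr=0: ok; after: ALU=2 MUL=0 MEM=2 BR=0, R=1, W=1
[5] MUL needs rd=2 wr=1: FU; after: ALU=2 MUL=0 MEM=2 BR=0, R=1, W=1

issued = [0, 1, 2, 4]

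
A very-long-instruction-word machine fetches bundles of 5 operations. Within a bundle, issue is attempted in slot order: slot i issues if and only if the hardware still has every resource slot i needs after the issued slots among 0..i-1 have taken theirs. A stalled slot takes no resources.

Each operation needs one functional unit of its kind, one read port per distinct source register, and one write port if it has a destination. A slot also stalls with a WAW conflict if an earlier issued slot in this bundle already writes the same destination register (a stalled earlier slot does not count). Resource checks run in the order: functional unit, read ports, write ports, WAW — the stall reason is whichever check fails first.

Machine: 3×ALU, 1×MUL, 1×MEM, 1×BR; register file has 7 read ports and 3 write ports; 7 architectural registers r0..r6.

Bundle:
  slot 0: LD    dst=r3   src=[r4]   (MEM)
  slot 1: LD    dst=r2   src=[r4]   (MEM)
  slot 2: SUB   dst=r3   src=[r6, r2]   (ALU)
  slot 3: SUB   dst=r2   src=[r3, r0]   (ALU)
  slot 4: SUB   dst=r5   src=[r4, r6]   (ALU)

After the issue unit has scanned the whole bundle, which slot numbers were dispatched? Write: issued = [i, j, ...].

issued = [0, 3, 4]

[0] MEM needs rd=1 wr=1: ok; after: ALU=3 MUL=1 MEM=0 BR=1, R=6, W=2
[1] MEM needs rd=1 wr=1: FU; after: ALU=3 MUL=1 MEM=0 BR=1, R=6, W=2
[2] ALU needs rd=2 wr=1: WAW; after: ALU=3 MUL=1 MEM=0 BR=1, R=6, W=2
[3] ALU needs rd=2 wr=1: ok; after: ALU=2 MUL=1 MEM=0 BR=1, R=4, W=1
[4] ALU needs rd=2 wr=1: ok; after: ALU=1 MUL=1 MEM=0 BR=1, R=2, W=0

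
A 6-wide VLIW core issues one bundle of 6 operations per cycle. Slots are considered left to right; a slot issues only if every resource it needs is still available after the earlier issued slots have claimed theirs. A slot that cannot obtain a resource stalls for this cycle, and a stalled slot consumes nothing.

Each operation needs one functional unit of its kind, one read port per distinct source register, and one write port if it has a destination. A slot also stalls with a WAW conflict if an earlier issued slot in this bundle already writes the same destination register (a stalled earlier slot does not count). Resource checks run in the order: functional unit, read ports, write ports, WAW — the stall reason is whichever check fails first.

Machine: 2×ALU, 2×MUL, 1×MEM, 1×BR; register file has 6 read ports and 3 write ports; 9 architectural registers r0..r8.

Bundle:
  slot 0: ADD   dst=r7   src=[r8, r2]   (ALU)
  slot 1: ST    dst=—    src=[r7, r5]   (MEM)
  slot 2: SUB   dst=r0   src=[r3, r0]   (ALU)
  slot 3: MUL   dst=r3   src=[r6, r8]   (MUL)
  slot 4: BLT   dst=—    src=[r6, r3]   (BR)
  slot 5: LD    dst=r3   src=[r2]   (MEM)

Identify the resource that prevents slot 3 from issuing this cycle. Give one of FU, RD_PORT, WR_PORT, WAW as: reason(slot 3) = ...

  0. ALU→r7 ⇒ go  {1A/2Mu/1Ld/1B | 4r 2w}
  1. MEM ⇒ go  {1A/2Mu/0Ld/1B | 2r 2w}
  2. ALU→r0 ⇒ go  {0A/2Mu/0Ld/1B | 0r 1w}
  3. MUL→r3 ⇒ no(RD_PORT)  {0A/2Mu/0Ld/1B | 0r 1w}
  4. BR ⇒ no(RD_PORT)  {0A/2Mu/0Ld/1B | 0r 1w}
  5. MEM→r3 ⇒ no(FU)  {0A/2Mu/0Ld/1B | 0r 1w}

reason(slot 3) = RD_PORT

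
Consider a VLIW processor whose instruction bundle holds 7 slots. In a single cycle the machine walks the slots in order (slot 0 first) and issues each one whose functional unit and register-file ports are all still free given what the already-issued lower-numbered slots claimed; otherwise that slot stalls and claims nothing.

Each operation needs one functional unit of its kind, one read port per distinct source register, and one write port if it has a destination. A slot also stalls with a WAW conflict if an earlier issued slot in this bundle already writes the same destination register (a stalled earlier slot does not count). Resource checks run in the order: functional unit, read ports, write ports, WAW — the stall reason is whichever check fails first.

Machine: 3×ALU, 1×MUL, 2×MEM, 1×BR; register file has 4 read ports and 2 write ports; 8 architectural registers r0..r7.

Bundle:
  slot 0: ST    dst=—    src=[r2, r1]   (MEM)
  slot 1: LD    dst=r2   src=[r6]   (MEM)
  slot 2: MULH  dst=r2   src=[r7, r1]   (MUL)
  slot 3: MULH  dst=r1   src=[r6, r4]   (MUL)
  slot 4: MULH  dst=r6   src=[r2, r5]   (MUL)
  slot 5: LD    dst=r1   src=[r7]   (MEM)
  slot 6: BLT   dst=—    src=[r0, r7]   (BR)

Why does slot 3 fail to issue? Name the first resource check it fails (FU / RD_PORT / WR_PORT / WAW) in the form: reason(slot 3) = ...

slot 0 (MEM): ISSUE — free A3,Mu1,Ld1,B1 rp2 wp2
slot 1 (MEM): ISSUE — free A3,Mu1,Ld0,B1 rp1 wp1
slot 2 (MUL): stall RD_PORT — free A3,Mu1,Ld0,B1 rp1 wp1
slot 3 (MUL): stall RD_PORT — free A3,Mu1,Ld0,B1 rp1 wp1
slot 4 (MUL): stall RD_PORT — free A3,Mu1,Ld0,B1 rp1 wp1
slot 5 (MEM): stall FU — free A3,Mu1,Ld0,B1 rp1 wp1
slot 6 (BR): stall RD_PORT — free A3,Mu1,Ld0,B1 rp1 wp1

reason(slot 3) = RD_PORT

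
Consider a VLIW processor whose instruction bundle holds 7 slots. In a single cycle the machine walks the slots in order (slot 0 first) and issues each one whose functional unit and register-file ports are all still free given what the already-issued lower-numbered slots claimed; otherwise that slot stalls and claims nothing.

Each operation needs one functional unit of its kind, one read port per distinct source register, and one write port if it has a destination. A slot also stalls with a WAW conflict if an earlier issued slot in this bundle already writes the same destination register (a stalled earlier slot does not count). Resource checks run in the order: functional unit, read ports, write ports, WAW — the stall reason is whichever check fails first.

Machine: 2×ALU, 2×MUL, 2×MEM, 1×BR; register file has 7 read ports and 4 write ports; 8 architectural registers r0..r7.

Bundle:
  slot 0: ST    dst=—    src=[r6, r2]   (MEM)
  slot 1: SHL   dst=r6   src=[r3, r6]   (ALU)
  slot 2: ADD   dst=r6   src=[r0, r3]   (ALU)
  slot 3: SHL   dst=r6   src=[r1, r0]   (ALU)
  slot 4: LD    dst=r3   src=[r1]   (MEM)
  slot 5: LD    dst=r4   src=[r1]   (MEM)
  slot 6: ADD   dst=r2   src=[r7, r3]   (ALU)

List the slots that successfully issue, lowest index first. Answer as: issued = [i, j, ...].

issued = [0, 1, 4, 6]

(0) want 1×MEM +2rd +0wr — yes → AL2|MU2|ME1|BR1|rd5|wr4
(1) want 1×ALU +2rd +1wr — yes → AL1|MU2|ME1|BR1|rd3|wr3
(2) want 1×ALU +2rd +1wr — WAW → AL1|MU2|ME1|BR1|rd3|wr3
(3) want 1×ALU +2rd +1wr — WAW → AL1|MU2|ME1|BR1|rd3|wr3
(4) want 1×MEM +1rd +1wr — yes → AL1|MU2|ME0|BR1|rd2|wr2
(5) want 1×MEM +1rd +1wr — FU → AL1|MU2|ME0|BR1|rd2|wr2
(6) want 1×ALU +2rd +1wr — yes → AL0|MU2|ME0|BR1|rd0|wr1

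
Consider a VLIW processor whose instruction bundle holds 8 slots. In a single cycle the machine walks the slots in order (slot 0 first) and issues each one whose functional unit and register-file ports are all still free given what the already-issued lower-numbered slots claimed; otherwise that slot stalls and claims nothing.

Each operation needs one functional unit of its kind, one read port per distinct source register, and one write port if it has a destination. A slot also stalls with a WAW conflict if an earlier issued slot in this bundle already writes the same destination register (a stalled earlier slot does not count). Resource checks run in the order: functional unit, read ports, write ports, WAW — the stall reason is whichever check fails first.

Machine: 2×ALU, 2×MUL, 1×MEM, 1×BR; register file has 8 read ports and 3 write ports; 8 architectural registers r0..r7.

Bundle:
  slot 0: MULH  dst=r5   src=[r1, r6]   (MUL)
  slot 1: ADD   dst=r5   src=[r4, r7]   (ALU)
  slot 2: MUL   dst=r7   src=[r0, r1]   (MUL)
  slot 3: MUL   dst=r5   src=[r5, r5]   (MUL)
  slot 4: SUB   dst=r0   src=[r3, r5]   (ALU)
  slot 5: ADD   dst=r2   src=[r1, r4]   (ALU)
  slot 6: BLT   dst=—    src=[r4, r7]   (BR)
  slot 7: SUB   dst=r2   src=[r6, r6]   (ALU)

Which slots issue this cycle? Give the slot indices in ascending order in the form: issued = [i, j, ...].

issued = [0, 2, 4, 6]

[0] MUL needs rd=2 wr=1: ok; after: ALU=2 MUL=1 MEM=1 BR=1, R=6, W=2
[1] ALU needs rd=2 wr=1: WAW; after: ALU=2 MUL=1 MEM=1 BR=1, R=6, W=2
[2] MUL needs rd=2 wr=1: ok; after: ALU=2 MUL=0 MEM=1 BR=1, R=4, W=1
[3] MUL needs rd=1 wr=1: FU; after: ALU=2 MUL=0 MEM=1 BR=1, R=4, W=1
[4] ALU needs rd=2 wr=1: ok; after: ALU=1 MUL=0 MEM=1 BR=1, R=2, W=0
[5] ALU needs rd=2 wr=1: WR_PORT; after: ALU=1 MUL=0 MEM=1 BR=1, R=2, W=0
[6] BR needs rd=2 wr=0: ok; after: ALU=1 MUL=0 MEM=1 BR=0, R=0, W=0
[7] ALU needs rd=1 wr=1: RD_PORT; after: ALU=1 MUL=0 MEM=1 BR=0, R=0, W=0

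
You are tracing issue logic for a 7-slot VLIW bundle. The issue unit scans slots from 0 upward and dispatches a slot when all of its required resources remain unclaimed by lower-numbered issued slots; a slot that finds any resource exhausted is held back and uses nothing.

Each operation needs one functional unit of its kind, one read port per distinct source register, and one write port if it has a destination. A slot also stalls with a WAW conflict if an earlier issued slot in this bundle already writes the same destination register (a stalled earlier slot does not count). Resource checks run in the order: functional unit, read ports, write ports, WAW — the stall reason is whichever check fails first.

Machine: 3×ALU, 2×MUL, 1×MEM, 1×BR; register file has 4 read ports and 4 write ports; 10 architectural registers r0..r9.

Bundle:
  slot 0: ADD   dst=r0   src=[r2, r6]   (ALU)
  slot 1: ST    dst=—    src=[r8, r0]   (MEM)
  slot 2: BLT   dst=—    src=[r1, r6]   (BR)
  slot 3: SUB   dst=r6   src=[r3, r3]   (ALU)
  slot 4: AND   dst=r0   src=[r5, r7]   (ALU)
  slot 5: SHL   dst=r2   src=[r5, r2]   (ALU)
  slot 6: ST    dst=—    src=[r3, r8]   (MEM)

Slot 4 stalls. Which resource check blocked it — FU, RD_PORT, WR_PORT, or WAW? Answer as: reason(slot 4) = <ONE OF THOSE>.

reason(slot 4) = RD_PORT

  0. ALU→r0 ⇒ go  {2A/2Mu/1Ld/1B | 2r 3w}
  1. MEM ⇒ go  {2A/2Mu/0Ld/1B | 0r 3w}
  2. BR ⇒ no(RD_PORT)  {2A/2Mu/0Ld/1B | 0r 3w}
  3. ALU→r6 ⇒ no(RD_PORT)  {2A/2Mu/0Ld/1B | 0r 3w}
  4. ALU→r0 ⇒ no(RD_PORT)  {2A/2Mu/0Ld/1B | 0r 3w}
  5. ALU→r2 ⇒ no(RD_PORT)  {2A/2Mu/0Ld/1B | 0r 3w}
  6. MEM ⇒ no(FU)  {2A/2Mu/0Ld/1B | 0r 3w}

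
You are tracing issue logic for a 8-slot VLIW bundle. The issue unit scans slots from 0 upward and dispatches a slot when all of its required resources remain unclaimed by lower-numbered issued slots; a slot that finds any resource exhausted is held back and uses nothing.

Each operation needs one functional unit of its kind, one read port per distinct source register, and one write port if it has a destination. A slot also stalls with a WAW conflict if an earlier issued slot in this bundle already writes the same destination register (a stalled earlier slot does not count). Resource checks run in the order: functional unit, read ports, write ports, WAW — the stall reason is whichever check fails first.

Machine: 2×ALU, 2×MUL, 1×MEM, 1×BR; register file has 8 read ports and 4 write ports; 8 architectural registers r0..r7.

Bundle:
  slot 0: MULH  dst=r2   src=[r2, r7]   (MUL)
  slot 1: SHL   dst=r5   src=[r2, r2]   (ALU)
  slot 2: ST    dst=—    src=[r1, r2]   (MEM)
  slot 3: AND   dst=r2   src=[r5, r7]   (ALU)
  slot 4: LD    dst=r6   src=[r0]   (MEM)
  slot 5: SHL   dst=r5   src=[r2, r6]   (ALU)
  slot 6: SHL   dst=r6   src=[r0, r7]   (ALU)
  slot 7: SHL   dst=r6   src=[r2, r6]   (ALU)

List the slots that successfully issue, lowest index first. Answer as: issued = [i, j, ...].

issued = [0, 1, 2, 6]

#0 MUL src=r2,r7 dispatched  <A:2 Mu:1 Ld:1 B:1 rd:6 wr:3>
#1 ALU src=r2,r2 dispatched  <A:1 Mu:1 Ld:1 B:1 rd:5 wr:2>
#2 MEM src=r1,r2 dispatched  <A:1 Mu:1 Ld:0 B:1 rd:3 wr:2>
#3 ALU src=r5,r7 held:WAW  <A:1 Mu:1 Ld:0 B:1 rd:3 wr:2>
#4 MEM src=r0 held:FU  <A:1 Mu:1 Ld:0 B:1 rd:3 wr:2>
#5 ALU src=r2,r6 held:WAW  <A:1 Mu:1 Ld:0 B:1 rd:3 wr:2>
#6 ALU src=r0,r7 dispatched  <A:0 Mu:1 Ld:0 B:1 rd:1 wr:1>
#7 ALU src=r2,r6 held:FU  <A:0 Mu:1 Ld:0 B:1 rd:1 wr:1>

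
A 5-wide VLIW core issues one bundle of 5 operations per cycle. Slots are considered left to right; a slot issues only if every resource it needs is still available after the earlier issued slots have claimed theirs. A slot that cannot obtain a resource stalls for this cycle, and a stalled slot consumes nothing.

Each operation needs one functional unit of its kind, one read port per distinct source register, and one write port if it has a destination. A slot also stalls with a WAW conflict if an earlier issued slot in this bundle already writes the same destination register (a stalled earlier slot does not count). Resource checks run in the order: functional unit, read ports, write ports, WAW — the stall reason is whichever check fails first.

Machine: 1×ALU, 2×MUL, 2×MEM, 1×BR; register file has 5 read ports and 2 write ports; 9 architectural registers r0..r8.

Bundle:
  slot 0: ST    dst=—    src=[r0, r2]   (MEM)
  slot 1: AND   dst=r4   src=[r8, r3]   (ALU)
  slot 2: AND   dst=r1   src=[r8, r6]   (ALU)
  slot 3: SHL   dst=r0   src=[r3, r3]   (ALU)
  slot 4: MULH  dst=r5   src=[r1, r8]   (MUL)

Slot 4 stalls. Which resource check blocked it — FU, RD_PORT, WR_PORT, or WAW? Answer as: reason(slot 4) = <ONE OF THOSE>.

reason(slot 4) = RD_PORT

  0. MEM ⇒ go  {1A/2Mu/1Ld/1B | 3r 2w}
  1. ALU→r4 ⇒ go  {0A/2Mu/1Ld/1B | 1r 1w}
  2. ALU→r1 ⇒ no(FU)  {0A/2Mu/1Ld/1B | 1r 1w}
  3. ALU→r0 ⇒ no(FU)  {0A/2Mu/1Ld/1B | 1r 1w}
  4. MUL→r5 ⇒ no(RD_PORT)  {0A/2Mu/1Ld/1B | 1r 1w}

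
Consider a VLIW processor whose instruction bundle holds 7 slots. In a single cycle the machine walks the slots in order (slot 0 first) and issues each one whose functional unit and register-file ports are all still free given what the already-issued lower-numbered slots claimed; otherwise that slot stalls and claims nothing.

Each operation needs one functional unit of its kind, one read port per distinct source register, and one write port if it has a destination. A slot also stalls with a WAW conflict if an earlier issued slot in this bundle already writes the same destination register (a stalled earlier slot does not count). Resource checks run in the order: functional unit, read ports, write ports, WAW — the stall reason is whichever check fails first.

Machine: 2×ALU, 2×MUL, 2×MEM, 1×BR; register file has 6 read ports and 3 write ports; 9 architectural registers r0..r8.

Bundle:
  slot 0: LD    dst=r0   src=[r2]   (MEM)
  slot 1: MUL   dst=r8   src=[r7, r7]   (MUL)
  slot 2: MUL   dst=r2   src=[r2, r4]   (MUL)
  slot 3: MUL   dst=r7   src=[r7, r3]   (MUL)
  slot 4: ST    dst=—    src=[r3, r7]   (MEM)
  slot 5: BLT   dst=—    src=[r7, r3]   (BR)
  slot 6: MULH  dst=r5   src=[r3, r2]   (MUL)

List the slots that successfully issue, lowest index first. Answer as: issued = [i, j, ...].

issued = [0, 1, 2, 4]

[0] MEM needs rd=1 wr=1: ok; after: ALU=2 MUL=2 MEM=1 BR=1, R=5, W=2
[1] MUL needs rd=1 wr=1: ok; after: ALU=2 MUL=1 MEM=1 BR=1, R=4, W=1
[2] MUL needs rd=2 wr=1: ok; after: ALU=2 MUL=0 MEM=1 BR=1, R=2, W=0
[3] MUL needs rd=2 wr=1: FU; after: ALU=2 MUL=0 MEM=1 BR=1, R=2, W=0
[4] MEM needs rd=2 wr=0: ok; after: ALU=2 MUL=0 MEM=0 BR=1, R=0, W=0
[5] BR needs rd=2 wr=0: RD_PORT; after: ALU=2 MUL=0 MEM=0 BR=1, R=0, W=0
[6] MUL needs rd=2 wr=1: FU; after: ALU=2 MUL=0 MEM=0 BR=1, R=0, W=0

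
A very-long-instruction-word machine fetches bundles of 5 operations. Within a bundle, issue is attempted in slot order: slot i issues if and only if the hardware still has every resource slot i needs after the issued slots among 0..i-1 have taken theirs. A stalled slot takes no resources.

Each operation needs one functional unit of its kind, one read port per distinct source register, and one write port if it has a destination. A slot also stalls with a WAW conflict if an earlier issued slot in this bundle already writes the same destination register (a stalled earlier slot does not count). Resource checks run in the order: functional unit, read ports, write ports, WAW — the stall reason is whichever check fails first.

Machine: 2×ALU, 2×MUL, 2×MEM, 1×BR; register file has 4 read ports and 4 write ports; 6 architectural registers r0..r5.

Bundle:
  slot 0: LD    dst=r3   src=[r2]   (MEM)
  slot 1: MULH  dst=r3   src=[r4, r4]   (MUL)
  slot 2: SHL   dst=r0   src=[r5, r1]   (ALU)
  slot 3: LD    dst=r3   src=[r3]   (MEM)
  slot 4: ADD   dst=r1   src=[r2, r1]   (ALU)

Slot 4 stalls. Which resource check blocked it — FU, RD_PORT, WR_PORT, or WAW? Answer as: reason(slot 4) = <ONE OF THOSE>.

[0] MEM needs rd=1 wr=1: ok; after: ALU=2 MUL=2 MEM=1 BR=1, R=3, W=3
[1] MUL needs rd=1 wr=1: WAW; after: ALU=2 MUL=2 MEM=1 BR=1, R=3, W=3
[2] ALU needs rd=2 wr=1: ok; after: ALU=1 MUL=2 MEM=1 BR=1, R=1, W=2
[3] MEM needs rd=1 wr=1: WAW; after: ALU=1 MUL=2 MEM=1 BR=1, R=1, W=2
[4] ALU needs rd=2 wr=1: RD_PORT; after: ALU=1 MUL=2 MEM=1 BR=1, R=1, W=2

reason(slot 4) = RD_PORT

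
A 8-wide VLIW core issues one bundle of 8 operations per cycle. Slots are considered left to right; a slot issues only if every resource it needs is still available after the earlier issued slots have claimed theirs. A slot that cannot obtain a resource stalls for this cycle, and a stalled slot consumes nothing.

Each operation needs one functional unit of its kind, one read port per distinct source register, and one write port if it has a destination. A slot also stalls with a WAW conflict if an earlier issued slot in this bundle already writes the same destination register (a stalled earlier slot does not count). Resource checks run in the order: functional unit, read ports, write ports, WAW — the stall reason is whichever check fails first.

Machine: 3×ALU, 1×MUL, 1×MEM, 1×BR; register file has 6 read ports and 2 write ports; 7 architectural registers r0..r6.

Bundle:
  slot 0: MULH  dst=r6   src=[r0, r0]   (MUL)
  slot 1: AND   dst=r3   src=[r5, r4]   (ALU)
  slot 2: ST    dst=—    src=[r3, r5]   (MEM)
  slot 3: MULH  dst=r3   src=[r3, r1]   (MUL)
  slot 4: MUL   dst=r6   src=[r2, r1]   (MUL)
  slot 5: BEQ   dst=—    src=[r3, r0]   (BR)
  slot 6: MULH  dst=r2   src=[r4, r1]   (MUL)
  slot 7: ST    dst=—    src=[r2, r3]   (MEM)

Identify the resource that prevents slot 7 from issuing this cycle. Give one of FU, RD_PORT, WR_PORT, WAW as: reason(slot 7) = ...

#0 MUL src=r0,r0 dispatched  <A:3 Mu:0 Ld:1 B:1 rd:5 wr:1>
#1 ALU src=r5,r4 dispatched  <A:2 Mu:0 Ld:1 B:1 rd:3 wr:0>
#2 MEM src=r3,r5 dispatched  <A:2 Mu:0 Ld:0 B:1 rd:1 wr:0>
#3 MUL src=r3,r1 held:FU  <A:2 Mu:0 Ld:0 B:1 rd:1 wr:0>
#4 MUL src=r2,r1 held:FU  <A:2 Mu:0 Ld:0 B:1 rd:1 wr:0>
#5 BR src=r3,r0 held:RD_PORT  <A:2 Mu:0 Ld:0 B:1 rd:1 wr:0>
#6 MUL src=r4,r1 held:FU  <A:2 Mu:0 Ld:0 B:1 rd:1 wr:0>
#7 MEM src=r2,r3 held:FU  <A:2 Mu:0 Ld:0 B:1 rd:1 wr:0>

reason(slot 7) = FU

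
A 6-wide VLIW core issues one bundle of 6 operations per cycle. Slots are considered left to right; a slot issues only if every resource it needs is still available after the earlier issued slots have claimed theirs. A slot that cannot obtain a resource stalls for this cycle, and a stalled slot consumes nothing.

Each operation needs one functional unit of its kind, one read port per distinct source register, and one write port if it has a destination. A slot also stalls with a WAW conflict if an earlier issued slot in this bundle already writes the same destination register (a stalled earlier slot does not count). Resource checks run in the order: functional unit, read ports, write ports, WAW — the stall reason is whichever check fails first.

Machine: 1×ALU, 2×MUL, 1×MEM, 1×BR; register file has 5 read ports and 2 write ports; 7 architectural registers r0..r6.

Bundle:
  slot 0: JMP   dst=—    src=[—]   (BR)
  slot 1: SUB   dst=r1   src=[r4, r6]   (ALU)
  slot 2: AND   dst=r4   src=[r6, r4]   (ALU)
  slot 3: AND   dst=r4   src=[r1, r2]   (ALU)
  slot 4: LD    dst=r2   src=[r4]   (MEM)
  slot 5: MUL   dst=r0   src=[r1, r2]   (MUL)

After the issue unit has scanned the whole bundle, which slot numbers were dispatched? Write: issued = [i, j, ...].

[0] BR needs rd=0 wr=0: ok; after: ALU=1 MUL=2 MEM=1 BR=0, R=5, W=2
[1] ALU needs rd=2 wr=1: ok; after: ALU=0 MUL=2 MEM=1 BR=0, R=3, W=1
[2] ALU needs rd=2 wr=1: FU; after: ALU=0 MUL=2 MEM=1 BR=0, R=3, W=1
[3] ALU needs rd=2 wr=1: FU; after: ALU=0 MUL=2 MEM=1 BR=0, R=3, W=1
[4] MEM needs rd=1 wr=1: ok; after: ALU=0 MUL=2 MEM=0 BR=0, R=2, W=0
[5] MUL needs rd=2 wr=1: WR_PORT; after: ALU=0 MUL=2 MEM=0 BR=0, R=2, W=0

issued = [0, 1, 4]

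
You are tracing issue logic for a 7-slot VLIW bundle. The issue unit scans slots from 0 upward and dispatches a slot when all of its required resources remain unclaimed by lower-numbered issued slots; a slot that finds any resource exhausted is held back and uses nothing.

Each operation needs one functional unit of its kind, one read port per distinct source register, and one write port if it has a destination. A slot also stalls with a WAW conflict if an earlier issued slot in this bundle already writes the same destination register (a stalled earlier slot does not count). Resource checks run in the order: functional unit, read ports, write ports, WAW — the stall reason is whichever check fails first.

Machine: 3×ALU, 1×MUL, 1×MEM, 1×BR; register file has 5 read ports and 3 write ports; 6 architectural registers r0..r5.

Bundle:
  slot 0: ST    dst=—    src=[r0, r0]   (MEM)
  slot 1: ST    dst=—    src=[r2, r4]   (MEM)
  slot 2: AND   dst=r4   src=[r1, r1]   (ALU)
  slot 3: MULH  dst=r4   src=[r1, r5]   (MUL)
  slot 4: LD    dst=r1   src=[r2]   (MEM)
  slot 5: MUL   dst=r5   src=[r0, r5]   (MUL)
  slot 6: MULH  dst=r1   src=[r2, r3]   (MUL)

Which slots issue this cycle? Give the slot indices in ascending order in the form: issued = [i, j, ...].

slot 0 (MEM): ISSUE — free A3,Mu1,Ld0,B1 rp4 wp3
slot 1 (MEM): stall FU — free A3,Mu1,Ld0,B1 rp4 wp3
slot 2 (ALU): ISSUE — free A2,Mu1,Ld0,B1 rp3 wp2
slot 3 (MUL): stall WAW — free A2,Mu1,Ld0,B1 rp3 wp2
slot 4 (MEM): stall FU — free A2,Mu1,Ld0,B1 rp3 wp2
slot 5 (MUL): ISSUE — free A2,Mu0,Ld0,B1 rp1 wp1
slot 6 (MUL): stall FU — free A2,Mu0,Ld0,B1 rp1 wp1

issued = [0, 2, 5]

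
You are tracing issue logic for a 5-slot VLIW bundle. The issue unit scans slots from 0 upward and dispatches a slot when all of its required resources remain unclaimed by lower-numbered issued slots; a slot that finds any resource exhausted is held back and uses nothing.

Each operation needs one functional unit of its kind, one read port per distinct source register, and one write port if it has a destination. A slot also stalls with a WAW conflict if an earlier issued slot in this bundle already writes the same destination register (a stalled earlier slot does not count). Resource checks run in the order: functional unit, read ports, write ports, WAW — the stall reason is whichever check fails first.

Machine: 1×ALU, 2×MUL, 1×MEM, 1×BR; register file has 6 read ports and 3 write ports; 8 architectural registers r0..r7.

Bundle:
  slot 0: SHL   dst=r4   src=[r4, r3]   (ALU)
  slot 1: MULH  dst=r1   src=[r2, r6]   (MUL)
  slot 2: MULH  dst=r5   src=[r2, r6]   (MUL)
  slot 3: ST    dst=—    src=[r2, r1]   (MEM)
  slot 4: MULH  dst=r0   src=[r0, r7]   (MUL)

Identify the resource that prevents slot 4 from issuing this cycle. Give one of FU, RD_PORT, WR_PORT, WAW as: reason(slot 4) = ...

reason(slot 4) = FU

#0 ALU src=r4,r3 dispatched  <A:0 Mu:2 Ld:1 B:1 rd:4 wr:2>
#1 MUL src=r2,r6 dispatched  <A:0 Mu:1 Ld:1 B:1 rd:2 wr:1>
#2 MUL src=r2,r6 dispatched  <A:0 Mu:0 Ld:1 B:1 rd:0 wr:0>
#3 MEM src=r2,r1 held:RD_PORT  <A:0 Mu:0 Ld:1 B:1 rd:0 wr:0>
#4 MUL src=r0,r7 held:FU  <A:0 Mu:0 Ld:1 B:1 rd:0 wr:0>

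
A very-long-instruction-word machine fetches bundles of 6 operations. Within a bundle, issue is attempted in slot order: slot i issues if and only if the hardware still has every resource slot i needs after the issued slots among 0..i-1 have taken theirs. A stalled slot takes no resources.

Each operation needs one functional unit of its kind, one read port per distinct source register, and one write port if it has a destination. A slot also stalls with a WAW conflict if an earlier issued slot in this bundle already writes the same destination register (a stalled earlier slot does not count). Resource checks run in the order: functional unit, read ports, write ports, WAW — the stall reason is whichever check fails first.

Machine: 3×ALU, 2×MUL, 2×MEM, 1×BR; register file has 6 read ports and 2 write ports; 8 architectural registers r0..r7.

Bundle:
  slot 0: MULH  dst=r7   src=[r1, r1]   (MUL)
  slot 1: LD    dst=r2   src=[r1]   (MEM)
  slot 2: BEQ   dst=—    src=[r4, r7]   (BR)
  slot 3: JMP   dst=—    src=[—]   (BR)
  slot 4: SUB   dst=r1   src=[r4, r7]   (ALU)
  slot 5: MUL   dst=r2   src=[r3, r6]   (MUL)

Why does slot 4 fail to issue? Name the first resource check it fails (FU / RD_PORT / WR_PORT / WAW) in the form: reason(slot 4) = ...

reason(slot 4) = WR_PORT

slot 0 (MUL): ISSUE — free A3,Mu1,Ld2,B1 rp5 wp1
slot 1 (MEM): ISSUE — free A3,Mu1,Ld1,B1 rp4 wp0
slot 2 (BR): ISSUE — free A3,Mu1,Ld1,B0 rp2 wp0
slot 3 (BR): stall FU — free A3,Mu1,Ld1,B0 rp2 wp0
slot 4 (ALU): stall WR_PORT — free A3,Mu1,Ld1,B0 rp2 wp0
slot 5 (MUL): stall WR_PORT — free A3,Mu1,Ld1,B0 rp2 wp0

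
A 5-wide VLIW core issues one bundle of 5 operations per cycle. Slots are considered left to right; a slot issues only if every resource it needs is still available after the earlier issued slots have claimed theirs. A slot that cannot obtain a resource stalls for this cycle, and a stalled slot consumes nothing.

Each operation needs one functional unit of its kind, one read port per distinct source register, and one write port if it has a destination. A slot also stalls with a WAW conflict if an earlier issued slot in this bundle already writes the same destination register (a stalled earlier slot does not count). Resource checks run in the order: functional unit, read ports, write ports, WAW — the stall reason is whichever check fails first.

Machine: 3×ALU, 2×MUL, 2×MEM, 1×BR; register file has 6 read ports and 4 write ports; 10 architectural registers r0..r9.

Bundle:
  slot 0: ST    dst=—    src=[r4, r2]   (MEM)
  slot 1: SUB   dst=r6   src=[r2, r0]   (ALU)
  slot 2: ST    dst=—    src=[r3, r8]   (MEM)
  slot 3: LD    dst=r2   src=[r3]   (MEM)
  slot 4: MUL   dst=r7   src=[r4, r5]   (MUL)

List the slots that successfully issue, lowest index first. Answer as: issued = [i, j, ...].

slot 0 (MEM): ISSUE — free A3,Mu2,Ld1,B1 rp4 wp4
slot 1 (ALU): ISSUE — free A2,Mu2,Ld1,B1 rp2 wp3
slot 2 (MEM): ISSUE — free A2,Mu2,Ld0,B1 rp0 wp3
slot 3 (MEM): stall FU — free A2,Mu2,Ld0,B1 rp0 wp3
slot 4 (MUL): stall RD_PORT — free A2,Mu2,Ld0,B1 rp0 wp3

issued = [0, 1, 2]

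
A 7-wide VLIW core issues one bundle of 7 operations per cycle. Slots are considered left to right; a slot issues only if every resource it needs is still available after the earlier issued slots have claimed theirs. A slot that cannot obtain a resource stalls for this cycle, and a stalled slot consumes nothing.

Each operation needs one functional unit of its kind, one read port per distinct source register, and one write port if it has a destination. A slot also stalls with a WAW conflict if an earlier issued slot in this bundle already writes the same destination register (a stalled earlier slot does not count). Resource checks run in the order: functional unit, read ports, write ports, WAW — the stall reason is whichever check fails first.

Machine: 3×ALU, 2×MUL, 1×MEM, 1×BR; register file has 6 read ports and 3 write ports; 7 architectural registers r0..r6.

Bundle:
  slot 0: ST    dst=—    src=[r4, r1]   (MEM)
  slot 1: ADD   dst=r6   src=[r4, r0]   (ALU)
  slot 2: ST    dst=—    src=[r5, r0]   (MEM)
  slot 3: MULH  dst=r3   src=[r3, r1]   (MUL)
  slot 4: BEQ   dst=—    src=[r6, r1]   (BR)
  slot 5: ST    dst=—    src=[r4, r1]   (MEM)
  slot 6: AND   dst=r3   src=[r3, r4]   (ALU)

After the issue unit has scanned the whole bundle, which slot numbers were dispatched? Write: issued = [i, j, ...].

issued = [0, 1, 3]

slot 0 (MEM): ISSUE — free A3,Mu2,Ld0,B1 rp4 wp3
slot 1 (ALU): ISSUE — free A2,Mu2,Ld0,B1 rp2 wp2
slot 2 (MEM): stall FU — free A2,Mu2,Ld0,B1 rp2 wp2
slot 3 (MUL): ISSUE — free A2,Mu1,Ld0,B1 rp0 wp1
slot 4 (BR): stall RD_PORT — free A2,Mu1,Ld0,B1 rp0 wp1
slot 5 (MEM): stall FU — free A2,Mu1,Ld0,B1 rp0 wp1
slot 6 (ALU): stall RD_PORT — free A2,Mu1,Ld0,B1 rp0 wp1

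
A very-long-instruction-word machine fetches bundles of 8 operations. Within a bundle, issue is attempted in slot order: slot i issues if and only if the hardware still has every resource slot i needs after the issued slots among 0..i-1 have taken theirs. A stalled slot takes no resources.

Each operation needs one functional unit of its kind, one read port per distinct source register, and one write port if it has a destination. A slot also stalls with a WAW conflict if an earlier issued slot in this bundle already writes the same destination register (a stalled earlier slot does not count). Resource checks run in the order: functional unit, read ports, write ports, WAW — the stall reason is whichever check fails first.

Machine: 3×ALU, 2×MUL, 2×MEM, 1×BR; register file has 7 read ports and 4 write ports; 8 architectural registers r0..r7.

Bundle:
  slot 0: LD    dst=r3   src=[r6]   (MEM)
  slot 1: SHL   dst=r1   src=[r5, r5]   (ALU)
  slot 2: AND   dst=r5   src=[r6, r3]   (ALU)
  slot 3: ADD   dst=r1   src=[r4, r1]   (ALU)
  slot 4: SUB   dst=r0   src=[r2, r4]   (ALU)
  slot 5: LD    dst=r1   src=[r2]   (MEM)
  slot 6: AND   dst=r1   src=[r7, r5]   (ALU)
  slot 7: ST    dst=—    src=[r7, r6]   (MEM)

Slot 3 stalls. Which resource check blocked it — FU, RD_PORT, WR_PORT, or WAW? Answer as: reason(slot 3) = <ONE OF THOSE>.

reason(slot 3) = WAW

  0. MEM→r3 ⇒ go  {3A/2Mu/1Ld/1B | 6r 3w}
  1. ALU→r1 ⇒ go  {2A/2Mu/1Ld/1B | 5r 2w}
  2. ALU→r5 ⇒ go  {1A/2Mu/1Ld/1B | 3r 1w}
  3. ALU→r1 ⇒ no(WAW)  {1A/2Mu/1Ld/1B | 3r 1w}
  4. ALU→r0 ⇒ go  {0A/2Mu/1Ld/1B | 1r 0w}
  5. MEM→r1 ⇒ no(WR_PORT)  {0A/2Mu/1Ld/1B | 1r 0w}
  6. ALU→r1 ⇒ no(FU)  {0A/2Mu/1Ld/1B | 1r 0w}
  7. MEM ⇒ no(RD_PORT)  {0A/2Mu/1Ld/1B | 1r 0w}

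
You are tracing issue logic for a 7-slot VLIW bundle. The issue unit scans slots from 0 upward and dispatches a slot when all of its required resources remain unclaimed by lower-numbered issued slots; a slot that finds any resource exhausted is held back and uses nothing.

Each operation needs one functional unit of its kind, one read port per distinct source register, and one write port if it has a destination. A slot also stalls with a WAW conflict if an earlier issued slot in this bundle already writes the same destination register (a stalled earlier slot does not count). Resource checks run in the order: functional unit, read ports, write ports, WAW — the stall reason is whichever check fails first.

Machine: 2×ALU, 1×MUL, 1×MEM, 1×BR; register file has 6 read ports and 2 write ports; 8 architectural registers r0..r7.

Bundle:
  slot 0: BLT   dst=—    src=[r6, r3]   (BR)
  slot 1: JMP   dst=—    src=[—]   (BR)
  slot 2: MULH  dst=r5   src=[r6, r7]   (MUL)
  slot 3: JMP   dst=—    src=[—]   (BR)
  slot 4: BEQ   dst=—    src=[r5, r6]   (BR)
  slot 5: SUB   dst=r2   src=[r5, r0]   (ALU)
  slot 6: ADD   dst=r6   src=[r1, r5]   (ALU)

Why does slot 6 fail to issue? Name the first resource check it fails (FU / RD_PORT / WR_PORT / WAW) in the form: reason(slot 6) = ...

(0) want 1×BR +2rd +0wr — yes → AL2|MU1|ME1|BR0|rd4|wr2
(1) want 1×BR +0rd +0wr — FU → AL2|MU1|ME1|BR0|rd4|wr2
(2) want 1×MUL +2rd +1wr — yes → AL2|MU0|ME1|BR0|rd2|wr1
(3) want 1×BR +0rd +0wr — FU → AL2|MU0|ME1|BR0|rd2|wr1
(4) want 1×BR +2rd +0wr — FU → AL2|MU0|ME1|BR0|rd2|wr1
(5) want 1×ALU +2rd +1wr — yes → AL1|MU0|ME1|BR0|rd0|wr0
(6) want 1×ALU +2rd +1wr — RD_PORT → AL1|MU0|ME1|BR0|rd0|wr0

reason(slot 6) = RD_PORT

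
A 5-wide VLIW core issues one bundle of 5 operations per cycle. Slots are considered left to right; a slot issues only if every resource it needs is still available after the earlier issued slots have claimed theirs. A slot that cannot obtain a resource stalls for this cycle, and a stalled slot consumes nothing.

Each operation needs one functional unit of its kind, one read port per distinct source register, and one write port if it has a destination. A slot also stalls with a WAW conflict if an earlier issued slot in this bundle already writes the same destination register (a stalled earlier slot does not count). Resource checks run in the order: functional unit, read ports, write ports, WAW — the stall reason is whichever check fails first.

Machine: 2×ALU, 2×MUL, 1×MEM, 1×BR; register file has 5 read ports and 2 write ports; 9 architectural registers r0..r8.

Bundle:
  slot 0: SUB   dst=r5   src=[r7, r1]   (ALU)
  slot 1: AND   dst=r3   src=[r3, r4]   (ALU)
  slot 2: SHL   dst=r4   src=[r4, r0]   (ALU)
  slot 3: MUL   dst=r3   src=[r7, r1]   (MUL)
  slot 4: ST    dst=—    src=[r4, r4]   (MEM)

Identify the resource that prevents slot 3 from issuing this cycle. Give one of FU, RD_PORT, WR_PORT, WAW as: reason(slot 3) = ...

(0) want 1×ALU +2rd +1wr — yes → AL1|MU2|ME1|BR1|rd3|wr1
(1) want 1×ALU +2rd +1wr — yes → AL0|MU2|ME1|BR1|rd1|wr0
(2) want 1×ALU +2rd +1wr — FU → AL0|MU2|ME1|BR1|rd1|wr0
(3) want 1×MUL +2rd +1wr — RD_PORT → AL0|MU2|ME1|BR1|rd1|wr0
(4) want 1×MEM +1rd +0wr — yes → AL0|MU2|ME0|BR1|rd0|wr0

reason(slot 3) = RD_PORT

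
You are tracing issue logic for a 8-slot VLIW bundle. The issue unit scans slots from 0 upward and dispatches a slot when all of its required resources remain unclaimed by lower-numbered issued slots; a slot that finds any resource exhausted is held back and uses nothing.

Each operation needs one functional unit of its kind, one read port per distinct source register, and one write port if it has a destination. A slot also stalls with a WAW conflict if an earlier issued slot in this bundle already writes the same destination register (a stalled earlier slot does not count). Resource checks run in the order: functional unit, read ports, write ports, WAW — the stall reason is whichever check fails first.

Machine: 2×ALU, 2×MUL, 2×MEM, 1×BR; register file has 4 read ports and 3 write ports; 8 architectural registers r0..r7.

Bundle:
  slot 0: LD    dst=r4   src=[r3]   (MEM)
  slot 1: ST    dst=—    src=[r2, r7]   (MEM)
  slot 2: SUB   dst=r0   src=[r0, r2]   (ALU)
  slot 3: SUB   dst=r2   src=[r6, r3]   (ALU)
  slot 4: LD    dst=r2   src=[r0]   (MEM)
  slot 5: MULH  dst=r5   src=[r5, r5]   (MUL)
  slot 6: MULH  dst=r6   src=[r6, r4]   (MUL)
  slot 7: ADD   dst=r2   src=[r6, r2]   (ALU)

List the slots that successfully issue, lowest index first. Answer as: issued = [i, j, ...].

issued = [0, 1, 5]

  0. MEM→r4 ⇒ go  {2A/2Mu/1Ld/1B | 3r 2w}
  1. MEM ⇒ go  {2A/2Mu/0Ld/1B | 1r 2w}
  2. ALU→r0 ⇒ no(RD_PORT)  {2A/2Mu/0Ld/1B | 1r 2w}
  3. ALU→r2 ⇒ no(RD_PORT)  {2A/2Mu/0Ld/1B | 1r 2w}
  4. MEM→r2 ⇒ no(FU)  {2A/2Mu/0Ld/1B | 1r 2w}
  5. MUL→r5 ⇒ go  {2A/1Mu/0Ld/1B | 0r 1w}
  6. MUL→r6 ⇒ no(RD_PORT)  {2A/1Mu/0Ld/1B | 0r 1w}
  7. ALU→r2 ⇒ no(RD_PORT)  {2A/1Mu/0Ld/1B | 0r 1w}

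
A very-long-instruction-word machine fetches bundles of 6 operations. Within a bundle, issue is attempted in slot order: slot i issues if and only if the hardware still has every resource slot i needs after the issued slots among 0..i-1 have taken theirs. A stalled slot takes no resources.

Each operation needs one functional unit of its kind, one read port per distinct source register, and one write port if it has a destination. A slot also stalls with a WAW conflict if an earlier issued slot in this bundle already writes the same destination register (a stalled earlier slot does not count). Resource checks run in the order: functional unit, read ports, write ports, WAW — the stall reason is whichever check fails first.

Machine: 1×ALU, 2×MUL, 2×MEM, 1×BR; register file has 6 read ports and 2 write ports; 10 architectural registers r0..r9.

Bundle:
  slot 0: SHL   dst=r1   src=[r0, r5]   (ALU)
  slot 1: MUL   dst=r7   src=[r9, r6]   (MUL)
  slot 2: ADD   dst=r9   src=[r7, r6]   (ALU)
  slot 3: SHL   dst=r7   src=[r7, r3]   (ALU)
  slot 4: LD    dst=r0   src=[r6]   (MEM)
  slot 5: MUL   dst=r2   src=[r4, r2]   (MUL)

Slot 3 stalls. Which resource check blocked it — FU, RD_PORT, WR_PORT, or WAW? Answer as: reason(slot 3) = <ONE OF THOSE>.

reason(slot 3) = FU

  0. ALU→r1 ⇒ go  {0A/2Mu/2Ld/1B | 4r 1w}
  1. MUL→r7 ⇒ go  {0A/1Mu/2Ld/1B | 2r 0w}
  2. ALU→r9 ⇒ no(FU)  {0A/1Mu/2Ld/1B | 2r 0w}
  3. ALU→r7 ⇒ no(FU)  {0A/1Mu/2Ld/1B | 2r 0w}
  4. MEM→r0 ⇒ no(WR_PORT)  {0A/1Mu/2Ld/1B | 2r 0w}
  5. MUL→r2 ⇒ no(WR_PORT)  {0A/1Mu/2Ld/1B | 2r 0w}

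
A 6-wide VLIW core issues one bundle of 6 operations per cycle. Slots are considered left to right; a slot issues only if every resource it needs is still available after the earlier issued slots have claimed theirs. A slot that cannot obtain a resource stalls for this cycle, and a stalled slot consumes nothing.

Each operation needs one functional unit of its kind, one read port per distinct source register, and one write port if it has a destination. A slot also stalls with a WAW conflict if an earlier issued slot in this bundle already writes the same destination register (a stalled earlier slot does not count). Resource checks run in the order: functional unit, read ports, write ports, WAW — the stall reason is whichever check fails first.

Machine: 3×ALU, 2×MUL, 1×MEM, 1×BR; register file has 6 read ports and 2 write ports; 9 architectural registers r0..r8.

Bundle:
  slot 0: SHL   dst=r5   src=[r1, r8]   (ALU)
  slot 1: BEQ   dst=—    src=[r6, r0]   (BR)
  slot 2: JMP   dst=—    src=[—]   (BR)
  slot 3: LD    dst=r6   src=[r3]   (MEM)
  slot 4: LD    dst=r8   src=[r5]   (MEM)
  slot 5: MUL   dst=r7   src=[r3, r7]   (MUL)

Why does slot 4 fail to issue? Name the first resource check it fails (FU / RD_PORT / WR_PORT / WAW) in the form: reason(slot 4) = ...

  0. ALU→r5 ⇒ go  {2A/2Mu/1Ld/1B | 4r 1w}
  1. BR ⇒ go  {2A/2Mu/1Ld/0B | 2r 1w}
  2. BR ⇒ no(FU)  {2A/2Mu/1Ld/0B | 2r 1w}
  3. MEM→r6 ⇒ go  {2A/2Mu/0Ld/0B | 1r 0w}
  4. MEM→r8 ⇒ no(FU)  {2A/2Mu/0Ld/0B | 1r 0w}
  5. MUL→r7 ⇒ no(RD_PORT)  {2A/2Mu/0Ld/0B | 1r 0w}

reason(slot 4) = FU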